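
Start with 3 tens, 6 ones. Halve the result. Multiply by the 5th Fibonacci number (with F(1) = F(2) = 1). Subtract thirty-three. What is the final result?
Convert 3 tens, 6 ones (place-value notation) → 3×10 + 6 = 36 (decimal)
Start: 36
36 ÷ 2 = 18
Convert the 5th Fibonacci number (with F(1) = F(2) = 1) (Fibonacci index) → 1, 1, 2, 3, 5 → 5 (decimal)
18 × 5 = 90
Convert thirty-three (English words) → 33 (decimal)
90 - 33 = 57
57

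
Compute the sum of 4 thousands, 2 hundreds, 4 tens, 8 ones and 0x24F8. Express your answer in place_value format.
Convert 4 thousands, 2 hundreds, 4 tens, 8 ones (place-value notation) → 4×1000 + 2×100 + 4×10 + 8 = 4248 (decimal)
Convert 0x24F8 (hexadecimal) → 2×4096 + 4×256 + 15×16 + 8 = 9464 (decimal)
Compute 4248 + 9464 = 13712
Convert 13712 (decimal) → 13712 = 13×1000 + 7×100 + 1×10 + 2 → 13 thousands, 7 hundreds, 1 ten, 2 ones (place-value notation)
13 thousands, 7 hundreds, 1 ten, 2 ones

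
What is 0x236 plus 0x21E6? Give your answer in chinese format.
Convert 0x236 (hexadecimal) → 2×256 + 3×16 + 6 = 566 (decimal)
Convert 0x21E6 (hexadecimal) → 2×4096 + 1×256 + 14×16 + 6 = 8678 (decimal)
Compute 566 + 8678 = 9244
Convert 9244 (decimal) → 9244 = 9×1000 + 2×100 + 4×10 + 4 → 九千二百四十四 (Chinese numeral)
九千二百四十四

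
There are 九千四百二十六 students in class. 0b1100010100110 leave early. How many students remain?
Convert 九千四百二十六 (Chinese numeral) → 9×1000 + 4×100 + 2×10 + 6 = 9426 (decimal)
Convert 0b1100010100110 (binary) → 4096 + 2048 + 128 + 32 + 4 + 2 = 6310 (decimal)
Compute 9426 - 6310 = 3116
3116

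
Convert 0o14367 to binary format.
Convert 0o14367 (octal) → 1×4096 + 4×512 + 3×64 + 6×8 + 7 = 6391 (decimal)
Convert 6391 (decimal) → 6391 = 4096 + 2048 + 128 + 64 + 32 + 16 + 4 + 2 + 1 → 0b1100011110111 (binary)
0b1100011110111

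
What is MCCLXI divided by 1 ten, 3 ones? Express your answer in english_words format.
Convert MCCLXI (Roman numeral) → 1000 + 100 + 100 + 50 + 10 + 1 = 1261 (decimal)
Convert 1 ten, 3 ones (place-value notation) → 1×10 + 3 = 13 (decimal)
Compute 1261 ÷ 13 = 97
Convert 97 (decimal) → ninety-seven (English words)
ninety-seven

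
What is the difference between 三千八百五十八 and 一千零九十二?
Convert 三千八百五十八 (Chinese numeral) → 3×1000 + 8×100 + 5×10 + 8 = 3858 (decimal)
Convert 一千零九十二 (Chinese numeral) → 1×1000 + 9×10 + 2 = 1092 (decimal)
Difference: |3858 - 1092| = 2766
2766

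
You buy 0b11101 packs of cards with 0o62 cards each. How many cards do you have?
Convert 0o62 (octal) → 6×8 + 2 = 50 (decimal)
Convert 0b11101 (binary) → 16 + 8 + 4 + 1 = 29 (decimal)
Compute 50 × 29 = 1450
1450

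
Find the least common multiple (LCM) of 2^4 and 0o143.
Convert 2^4 (power) → 16 (decimal)
Convert 0o143 (octal) → 1×64 + 4×8 + 3 = 99 (decimal)
Compute lcm(16, 99) = 1584
1584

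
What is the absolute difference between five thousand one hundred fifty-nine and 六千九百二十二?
Convert five thousand one hundred fifty-nine (English words) → 5×1000 + 1×100 + 59 = 5159 (decimal)
Convert 六千九百二十二 (Chinese numeral) → 6×1000 + 9×100 + 2×10 + 2 = 6922 (decimal)
Compute |5159 - 6922| = 1763
1763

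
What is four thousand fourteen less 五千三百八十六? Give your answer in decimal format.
Convert four thousand fourteen (English words) → 4×1000 + 14 = 4014 (decimal)
Convert 五千三百八十六 (Chinese numeral) → 5×1000 + 3×100 + 8×10 + 6 = 5386 (decimal)
Compute 4014 - 5386 = -1372
-1372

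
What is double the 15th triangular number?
The 15th triangular number = 15×16/2 = 120
Compute 120 × 2 = 240
240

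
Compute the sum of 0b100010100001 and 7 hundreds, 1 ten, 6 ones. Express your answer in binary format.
Convert 0b100010100001 (binary) → 2048 + 128 + 32 + 1 = 2209 (decimal)
Convert 7 hundreds, 1 ten, 6 ones (place-value notation) → 7×100 + 1×10 + 6 = 716 (decimal)
Compute 2209 + 716 = 2925
Convert 2925 (decimal) → 2925 = 2048 + 512 + 256 + 64 + 32 + 8 + 4 + 1 → 0b101101101101 (binary)
0b101101101101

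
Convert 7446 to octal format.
Convert 7446 (decimal) → 7446 = 1×4096 + 6×512 + 4×64 + 2×8 + 6 → 0o16426 (octal)
0o16426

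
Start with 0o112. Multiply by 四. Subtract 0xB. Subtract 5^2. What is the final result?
Convert 0o112 (octal) → 1×64 + 1×8 + 2 = 74 (decimal)
Start: 74
Convert 四 (Chinese numeral) → 4 (decimal)
74 × 4 = 296
Convert 0xB (hexadecimal) → 11 (decimal)
296 - 11 = 285
Convert 5^2 (power) → 25 (decimal)
285 - 25 = 260
260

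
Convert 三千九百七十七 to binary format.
Convert 三千九百七十七 (Chinese numeral) → 3×1000 + 9×100 + 7×10 + 7 = 3977 (decimal)
Convert 3977 (decimal) → 3977 = 2048 + 1024 + 512 + 256 + 128 + 8 + 1 → 0b111110001001 (binary)
0b111110001001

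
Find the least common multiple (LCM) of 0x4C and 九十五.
Convert 0x4C (hexadecimal) → 4×16 + 12 = 76 (decimal)
Convert 九十五 (Chinese numeral) → 9×10 + 5 = 95 (decimal)
Compute lcm(76, 95) = 380
380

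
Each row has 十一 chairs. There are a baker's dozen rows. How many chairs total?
Convert 十一 (Chinese numeral) → 1×10 + 1 = 11 (decimal)
Convert a baker's dozen (colloquial) → 13 (decimal)
Compute 11 × 13 = 143
143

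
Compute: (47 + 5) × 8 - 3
Parentheses first: 47 + 5 = 52
Multiply: 52 × 8 = 416
Subtract: 416 - 3 = 413
413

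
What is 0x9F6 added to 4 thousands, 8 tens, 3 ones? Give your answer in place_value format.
Convert 0x9F6 (hexadecimal) → 9×256 + 15×16 + 6 = 2550 (decimal)
Convert 4 thousands, 8 tens, 3 ones (place-value notation) → 4×1000 + 8×10 + 3 = 4083 (decimal)
Compute 2550 + 4083 = 6633
Convert 6633 (decimal) → 6633 = 6×1000 + 6×100 + 3×10 + 3 → 6 thousands, 6 hundreds, 3 tens, 3 ones (place-value notation)
6 thousands, 6 hundreds, 3 tens, 3 ones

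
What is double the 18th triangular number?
The 18th triangular number = 18×19/2 = 171
Compute 171 × 2 = 342
342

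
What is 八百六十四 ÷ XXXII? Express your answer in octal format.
Convert 八百六十四 (Chinese numeral) → 8×100 + 6×10 + 4 = 864 (decimal)
Convert XXXII (Roman numeral) → 10 + 10 + 10 + 1 + 1 = 32 (decimal)
Compute 864 ÷ 32 = 27
Convert 27 (decimal) → 27 = 3×8 + 3 → 0o33 (octal)
0o33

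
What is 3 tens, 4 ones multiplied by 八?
Convert 3 tens, 4 ones (place-value notation) → 3×10 + 4 = 34 (decimal)
Convert 八 (Chinese numeral) → 8 (decimal)
Compute 34 × 8 = 272
272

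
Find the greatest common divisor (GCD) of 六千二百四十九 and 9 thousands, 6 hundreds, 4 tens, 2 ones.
Convert 六千二百四十九 (Chinese numeral) → 6×1000 + 2×100 + 4×10 + 9 = 6249 (decimal)
Convert 9 thousands, 6 hundreds, 4 tens, 2 ones (place-value notation) → 9×1000 + 6×100 + 4×10 + 2 = 9642 (decimal)
Compute gcd(6249, 9642) = 3
3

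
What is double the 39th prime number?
The 39th prime number = 167
Compute 167 × 2 = 334
334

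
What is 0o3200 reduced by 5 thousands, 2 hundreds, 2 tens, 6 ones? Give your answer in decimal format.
Convert 0o3200 (octal) → 3×512 + 2×64 = 1664 (decimal)
Convert 5 thousands, 2 hundreds, 2 tens, 6 ones (place-value notation) → 5×1000 + 2×100 + 2×10 + 6 = 5226 (decimal)
Compute 1664 - 5226 = -3562
-3562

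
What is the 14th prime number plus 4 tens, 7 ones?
The 14th prime number = 43
Convert 4 tens, 7 ones (place-value notation) → 4×10 + 7 = 47 (decimal)
Compute 43 + 47 = 90
90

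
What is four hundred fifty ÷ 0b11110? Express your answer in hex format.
Convert four hundred fifty (English words) → 4×100 + 50 = 450 (decimal)
Convert 0b11110 (binary) → 16 + 8 + 4 + 2 = 30 (decimal)
Compute 450 ÷ 30 = 15
Convert 15 (decimal) → 0xF (hexadecimal)
0xF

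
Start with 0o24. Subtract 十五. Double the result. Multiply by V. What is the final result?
Convert 0o24 (octal) → 2×8 + 4 = 20 (decimal)
Start: 20
Convert 十五 (Chinese numeral) → 1×10 + 5 = 15 (decimal)
20 - 15 = 5
5 × 2 = 10
Convert V (Roman numeral) → 5 (decimal)
10 × 5 = 50
50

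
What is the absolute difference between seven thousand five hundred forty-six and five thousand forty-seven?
Convert seven thousand five hundred forty-six (English words) → 7×1000 + 5×100 + 46 = 7546 (decimal)
Convert five thousand forty-seven (English words) → 5×1000 + 47 = 5047 (decimal)
Compute |7546 - 5047| = 2499
2499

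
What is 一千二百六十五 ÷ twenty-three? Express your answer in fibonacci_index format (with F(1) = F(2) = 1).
Convert 一千二百六十五 (Chinese numeral) → 1×1000 + 2×100 + 6×10 + 5 = 1265 (decimal)
Convert twenty-three (English words) → 23 (decimal)
Compute 1265 ÷ 23 = 55
Convert 55 (decimal) → 1, 1, 2, 3, 5, 8, 13, 21, 34, 55 → the 10th Fibonacci number (Fibonacci index)
the 10th Fibonacci number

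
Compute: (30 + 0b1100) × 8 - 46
Convert 0b1100 (binary) → 8 + 4 = 12 (decimal)
Expression in decimal: (30 + 12) × 8 - 46
Parentheses first: 30 + 12 = 42
Multiply: 42 × 8 = 336
Subtract: 336 - 46 = 290
290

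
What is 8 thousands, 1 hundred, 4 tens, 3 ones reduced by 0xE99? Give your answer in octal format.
Convert 8 thousands, 1 hundred, 4 tens, 3 ones (place-value notation) → 8×1000 + 1×100 + 4×10 + 3 = 8143 (decimal)
Convert 0xE99 (hexadecimal) → 14×256 + 9×16 + 9 = 3737 (decimal)
Compute 8143 - 3737 = 4406
Convert 4406 (decimal) → 4406 = 1×4096 + 4×64 + 6×8 + 6 → 0o10466 (octal)
0o10466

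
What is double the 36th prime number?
The 36th prime number = 151
Compute 151 × 2 = 302
302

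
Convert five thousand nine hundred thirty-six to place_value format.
Convert five thousand nine hundred thirty-six (English words) → 5×1000 + 9×100 + 36 = 5936 (decimal)
Convert 5936 (decimal) → 5936 = 5×1000 + 9×100 + 3×10 + 6 → 5 thousands, 9 hundreds, 3 tens, 6 ones (place-value notation)
5 thousands, 9 hundreds, 3 tens, 6 ones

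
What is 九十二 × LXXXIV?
Convert 九十二 (Chinese numeral) → 9×10 + 2 = 92 (decimal)
Convert LXXXIV (Roman numeral) → 50 + 10 + 10 + 10 + 4 = 84 (decimal)
Compute 92 × 84 = 7728
7728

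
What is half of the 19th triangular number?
The 19th triangular number = 19×20/2 = 190
Compute 190 ÷ 2 = 95
95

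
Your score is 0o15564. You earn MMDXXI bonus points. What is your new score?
Convert 0o15564 (octal) → 1×4096 + 5×512 + 5×64 + 6×8 + 4 = 7028 (decimal)
Convert MMDXXI (Roman numeral) → 1000 + 1000 + 500 + 10 + 10 + 1 = 2521 (decimal)
Compute 7028 + 2521 = 9549
9549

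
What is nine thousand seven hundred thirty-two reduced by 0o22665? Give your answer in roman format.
Convert nine thousand seven hundred thirty-two (English words) → 9×1000 + 7×100 + 32 = 9732 (decimal)
Convert 0o22665 (octal) → 2×4096 + 2×512 + 6×64 + 6×8 + 5 = 9653 (decimal)
Compute 9732 - 9653 = 79
Convert 79 (decimal) → 79 = 50 + 10 + 10 + 9 → LXXIX (Roman numeral)
LXXIX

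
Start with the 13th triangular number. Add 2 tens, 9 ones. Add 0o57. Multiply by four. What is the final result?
Convert the 13th triangular number (triangular index) → 13×14/2 = 91 (decimal)
Start: 91
Convert 2 tens, 9 ones (place-value notation) → 2×10 + 9 = 29 (decimal)
91 + 29 = 120
Convert 0o57 (octal) → 5×8 + 7 = 47 (decimal)
120 + 47 = 167
Convert four (English words) → 4 (decimal)
167 × 4 = 668
668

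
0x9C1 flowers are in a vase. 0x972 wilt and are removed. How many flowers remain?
Convert 0x9C1 (hexadecimal) → 9×256 + 12×16 + 1 = 2497 (decimal)
Convert 0x972 (hexadecimal) → 9×256 + 7×16 + 2 = 2418 (decimal)
Compute 2497 - 2418 = 79
79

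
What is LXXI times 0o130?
Convert LXXI (Roman numeral) → 50 + 10 + 10 + 1 = 71 (decimal)
Convert 0o130 (octal) → 1×64 + 3×8 = 88 (decimal)
Compute 71 × 88 = 6248
6248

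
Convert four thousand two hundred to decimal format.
Convert four thousand two hundred (English words) → 4×1000 + 2×100 = 4200 (decimal)
4200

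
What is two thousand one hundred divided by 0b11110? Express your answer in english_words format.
Convert two thousand one hundred (English words) → 2×1000 + 1×100 = 2100 (decimal)
Convert 0b11110 (binary) → 16 + 8 + 4 + 2 = 30 (decimal)
Compute 2100 ÷ 30 = 70
Convert 70 (decimal) → seventy (English words)
seventy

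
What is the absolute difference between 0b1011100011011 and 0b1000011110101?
Convert 0b1011100011011 (binary) → 4096 + 1024 + 512 + 256 + 16 + 8 + 2 + 1 = 5915 (decimal)
Convert 0b1000011110101 (binary) → 4096 + 128 + 64 + 32 + 16 + 4 + 1 = 4341 (decimal)
Compute |5915 - 4341| = 1574
1574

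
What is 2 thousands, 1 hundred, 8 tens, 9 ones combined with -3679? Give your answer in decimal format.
Convert 2 thousands, 1 hundred, 8 tens, 9 ones (place-value notation) → 2×1000 + 1×100 + 8×10 + 9 = 2189 (decimal)
Compute 2189 + -3679 = -1490
-1490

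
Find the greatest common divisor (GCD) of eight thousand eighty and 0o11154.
Convert eight thousand eighty (English words) → 8×1000 + 80 = 8080 (decimal)
Convert 0o11154 (octal) → 1×4096 + 1×512 + 1×64 + 5×8 + 4 = 4716 (decimal)
Compute gcd(8080, 4716) = 4
4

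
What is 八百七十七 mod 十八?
Convert 八百七十七 (Chinese numeral) → 8×100 + 7×10 + 7 = 877 (decimal)
Convert 十八 (Chinese numeral) → 1×10 + 8 = 18 (decimal)
Compute 877 mod 18 = 13
13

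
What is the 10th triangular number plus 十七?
The 10th triangular number = 10×11/2 = 55
Convert 十七 (Chinese numeral) → 1×10 + 7 = 17 (decimal)
Compute 55 + 17 = 72
72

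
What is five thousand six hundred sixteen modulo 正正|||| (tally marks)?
Convert five thousand six hundred sixteen (English words) → 5×1000 + 6×100 + 16 = 5616 (decimal)
Convert 正正|||| (tally marks) → 5 + 5 + 4 = 14 (decimal)
Compute 5616 mod 14 = 2
2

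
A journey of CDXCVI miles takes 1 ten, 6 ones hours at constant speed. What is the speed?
Convert CDXCVI (Roman numeral) → 400 + 90 + 5 + 1 = 496 (decimal)
Convert 1 ten, 6 ones (place-value notation) → 1×10 + 6 = 16 (decimal)
Compute 496 ÷ 16 = 31
31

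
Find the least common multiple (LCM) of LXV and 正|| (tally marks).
Convert LXV (Roman numeral) → 50 + 10 + 5 = 65 (decimal)
Convert 正|| (tally marks) → 5 + 2 = 7 (decimal)
Compute lcm(65, 7) = 455
455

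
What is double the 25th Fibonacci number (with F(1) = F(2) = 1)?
The 25th Fibonacci number (with F(1) = F(2) = 1) = 75025
Compute 75025 × 2 = 150050
150050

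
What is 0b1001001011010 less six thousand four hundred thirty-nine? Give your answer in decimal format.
Convert 0b1001001011010 (binary) → 4096 + 512 + 64 + 16 + 8 + 2 = 4698 (decimal)
Convert six thousand four hundred thirty-nine (English words) → 6×1000 + 4×100 + 39 = 6439 (decimal)
Compute 4698 - 6439 = -1741
-1741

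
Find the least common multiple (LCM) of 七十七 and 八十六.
Convert 七十七 (Chinese numeral) → 7×10 + 7 = 77 (decimal)
Convert 八十六 (Chinese numeral) → 8×10 + 6 = 86 (decimal)
Compute lcm(77, 86) = 6622
6622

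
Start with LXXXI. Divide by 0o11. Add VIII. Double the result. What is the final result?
Convert LXXXI (Roman numeral) → 50 + 10 + 10 + 10 + 1 = 81 (decimal)
Start: 81
Convert 0o11 (octal) → 1×8 + 1 = 9 (decimal)
81 ÷ 9 = 9
Convert VIII (Roman numeral) → 5 + 1 + 1 + 1 = 8 (decimal)
9 + 8 = 17
17 × 2 = 34
34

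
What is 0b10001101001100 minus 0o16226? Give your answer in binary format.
Convert 0b10001101001100 (binary) → 8192 + 512 + 256 + 64 + 8 + 4 = 9036 (decimal)
Convert 0o16226 (octal) → 1×4096 + 6×512 + 2×64 + 2×8 + 6 = 7318 (decimal)
Compute 9036 - 7318 = 1718
Convert 1718 (decimal) → 1718 = 1024 + 512 + 128 + 32 + 16 + 4 + 2 → 0b11010110110 (binary)
0b11010110110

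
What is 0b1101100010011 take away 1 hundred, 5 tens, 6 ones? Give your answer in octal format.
Convert 0b1101100010011 (binary) → 4096 + 2048 + 512 + 256 + 16 + 2 + 1 = 6931 (decimal)
Convert 1 hundred, 5 tens, 6 ones (place-value notation) → 1×100 + 5×10 + 6 = 156 (decimal)
Compute 6931 - 156 = 6775
Convert 6775 (decimal) → 6775 = 1×4096 + 5×512 + 1×64 + 6×8 + 7 → 0o15167 (octal)
0o15167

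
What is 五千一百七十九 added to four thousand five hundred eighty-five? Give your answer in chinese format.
Convert 五千一百七十九 (Chinese numeral) → 5×1000 + 1×100 + 7×10 + 9 = 5179 (decimal)
Convert four thousand five hundred eighty-five (English words) → 4×1000 + 5×100 + 85 = 4585 (decimal)
Compute 5179 + 4585 = 9764
Convert 9764 (decimal) → 9764 = 9×1000 + 7×100 + 6×10 + 4 → 九千七百六十四 (Chinese numeral)
九千七百六十四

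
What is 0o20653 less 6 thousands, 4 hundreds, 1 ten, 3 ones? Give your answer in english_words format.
Convert 0o20653 (octal) → 2×4096 + 6×64 + 5×8 + 3 = 8619 (decimal)
Convert 6 thousands, 4 hundreds, 1 ten, 3 ones (place-value notation) → 6×1000 + 4×100 + 1×10 + 3 = 6413 (decimal)
Compute 8619 - 6413 = 2206
Convert 2206 (decimal) → 2206 = 2×1000 + 2×100 + 6 → two thousand two hundred six (English words)
two thousand two hundred six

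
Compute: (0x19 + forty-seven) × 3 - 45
Convert 0x19 (hexadecimal) → 1×16 + 9 = 25 (decimal)
Convert forty-seven (English words) → 47 (decimal)
Expression in decimal: (25 + 47) × 3 - 45
Parentheses first: 25 + 47 = 72
Multiply: 72 × 3 = 216
Subtract: 216 - 45 = 171
171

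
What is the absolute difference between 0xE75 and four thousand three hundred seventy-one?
Convert 0xE75 (hexadecimal) → 14×256 + 7×16 + 5 = 3701 (decimal)
Convert four thousand three hundred seventy-one (English words) → 4×1000 + 3×100 + 71 = 4371 (decimal)
Compute |3701 - 4371| = 670
670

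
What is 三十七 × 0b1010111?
Convert 三十七 (Chinese numeral) → 3×10 + 7 = 37 (decimal)
Convert 0b1010111 (binary) → 64 + 16 + 4 + 2 + 1 = 87 (decimal)
Compute 37 × 87 = 3219
3219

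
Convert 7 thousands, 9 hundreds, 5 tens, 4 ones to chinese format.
Convert 7 thousands, 9 hundreds, 5 tens, 4 ones (place-value notation) → 7×1000 + 9×100 + 5×10 + 4 = 7954 (decimal)
Convert 7954 (decimal) → 7954 = 7×1000 + 9×100 + 5×10 + 4 → 七千九百五十四 (Chinese numeral)
七千九百五十四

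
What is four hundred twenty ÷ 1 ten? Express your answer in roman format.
Convert four hundred twenty (English words) → 4×100 + 20 = 420 (decimal)
Convert 1 ten (place-value notation) → 1×10 = 10 (decimal)
Compute 420 ÷ 10 = 42
Convert 42 (decimal) → 42 = 40 + 1 + 1 → XLII (Roman numeral)
XLII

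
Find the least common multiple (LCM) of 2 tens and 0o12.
Convert 2 tens (place-value notation) → 2×10 = 20 (decimal)
Convert 0o12 (octal) → 1×8 + 2 = 10 (decimal)
Compute lcm(20, 10) = 20
20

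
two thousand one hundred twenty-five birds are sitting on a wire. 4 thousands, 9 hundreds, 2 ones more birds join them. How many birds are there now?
Convert two thousand one hundred twenty-five (English words) → 2×1000 + 1×100 + 25 = 2125 (decimal)
Convert 4 thousands, 9 hundreds, 2 ones (place-value notation) → 4×1000 + 9×100 + 2 = 4902 (decimal)
Compute 2125 + 4902 = 7027
7027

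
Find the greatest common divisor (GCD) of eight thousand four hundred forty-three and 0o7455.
Convert eight thousand four hundred forty-three (English words) → 8×1000 + 4×100 + 43 = 8443 (decimal)
Convert 0o7455 (octal) → 7×512 + 4×64 + 5×8 + 5 = 3885 (decimal)
Compute gcd(8443, 3885) = 1
1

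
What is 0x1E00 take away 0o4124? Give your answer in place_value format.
Convert 0x1E00 (hexadecimal) → 1×4096 + 14×256 = 7680 (decimal)
Convert 0o4124 (octal) → 4×512 + 1×64 + 2×8 + 4 = 2132 (decimal)
Compute 7680 - 2132 = 5548
Convert 5548 (decimal) → 5548 = 5×1000 + 5×100 + 4×10 + 8 → 5 thousands, 5 hundreds, 4 tens, 8 ones (place-value notation)
5 thousands, 5 hundreds, 4 tens, 8 ones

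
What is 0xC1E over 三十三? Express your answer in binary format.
Convert 0xC1E (hexadecimal) → 12×256 + 1×16 + 14 = 3102 (decimal)
Convert 三十三 (Chinese numeral) → 3×10 + 3 = 33 (decimal)
Compute 3102 ÷ 33 = 94
Convert 94 (decimal) → 94 = 64 + 16 + 8 + 4 + 2 → 0b1011110 (binary)
0b1011110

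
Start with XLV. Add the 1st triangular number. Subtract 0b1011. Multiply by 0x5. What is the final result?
Convert XLV (Roman numeral) → 40 + 5 = 45 (decimal)
Start: 45
Convert the 1st triangular number (triangular index) → 1×2/2 = 1 (decimal)
45 + 1 = 46
Convert 0b1011 (binary) → 8 + 2 + 1 = 11 (decimal)
46 - 11 = 35
Convert 0x5 (hexadecimal) → 5 (decimal)
35 × 5 = 175
175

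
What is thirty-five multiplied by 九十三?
Convert thirty-five (English words) → 35 (decimal)
Convert 九十三 (Chinese numeral) → 9×10 + 3 = 93 (decimal)
Compute 35 × 93 = 3255
3255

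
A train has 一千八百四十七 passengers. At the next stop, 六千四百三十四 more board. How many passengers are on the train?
Convert 一千八百四十七 (Chinese numeral) → 1×1000 + 8×100 + 4×10 + 7 = 1847 (decimal)
Convert 六千四百三十四 (Chinese numeral) → 6×1000 + 4×100 + 3×10 + 4 = 6434 (decimal)
Compute 1847 + 6434 = 8281
8281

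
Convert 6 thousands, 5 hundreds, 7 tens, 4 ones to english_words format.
Convert 6 thousands, 5 hundreds, 7 tens, 4 ones (place-value notation) → 6×1000 + 5×100 + 7×10 + 4 = 6574 (decimal)
Convert 6574 (decimal) → 6574 = 6×1000 + 5×100 + 74 → six thousand five hundred seventy-four (English words)
six thousand five hundred seventy-four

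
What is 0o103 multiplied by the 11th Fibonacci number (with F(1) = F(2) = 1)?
Convert 0o103 (octal) → 1×64 + 3 = 67 (decimal)
Convert the 11th Fibonacci number (with F(1) = F(2) = 1) (Fibonacci index) → 1, 1, 2, 3, 5, 8, 13, 21, 34, 55, 89 → 89 (decimal)
Compute 67 × 89 = 5963
5963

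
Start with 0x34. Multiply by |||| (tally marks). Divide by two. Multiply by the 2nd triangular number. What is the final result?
Convert 0x34 (hexadecimal) → 3×16 + 4 = 52 (decimal)
Start: 52
Convert |||| (tally marks) → 4 (decimal)
52 × 4 = 208
Convert two (English words) → 2 (decimal)
208 ÷ 2 = 104
Convert the 2nd triangular number (triangular index) → 2×3/2 = 3 (decimal)
104 × 3 = 312
312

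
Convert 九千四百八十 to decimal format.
Convert 九千四百八十 (Chinese numeral) → 9×1000 + 4×100 + 8×10 = 9480 (decimal)
9480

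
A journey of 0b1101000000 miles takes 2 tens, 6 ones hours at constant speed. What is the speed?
Convert 0b1101000000 (binary) → 512 + 256 + 64 = 832 (decimal)
Convert 2 tens, 6 ones (place-value notation) → 2×10 + 6 = 26 (decimal)
Compute 832 ÷ 26 = 32
32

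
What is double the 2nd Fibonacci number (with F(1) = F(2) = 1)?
The 2nd Fibonacci number (with F(1) = F(2) = 1) = 1
Compute 1 × 2 = 2
2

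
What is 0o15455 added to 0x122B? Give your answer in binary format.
Convert 0o15455 (octal) → 1×4096 + 5×512 + 4×64 + 5×8 + 5 = 6957 (decimal)
Convert 0x122B (hexadecimal) → 1×4096 + 2×256 + 2×16 + 11 = 4651 (decimal)
Compute 6957 + 4651 = 11608
Convert 11608 (decimal) → 11608 = 8192 + 2048 + 1024 + 256 + 64 + 16 + 8 → 0b10110101011000 (binary)
0b10110101011000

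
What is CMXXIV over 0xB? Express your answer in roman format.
Convert CMXXIV (Roman numeral) → 900 + 10 + 10 + 4 = 924 (decimal)
Convert 0xB (hexadecimal) → 11 (decimal)
Compute 924 ÷ 11 = 84
Convert 84 (decimal) → 84 = 50 + 10 + 10 + 10 + 4 → LXXXIV (Roman numeral)
LXXXIV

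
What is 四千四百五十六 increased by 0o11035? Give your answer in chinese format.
Convert 四千四百五十六 (Chinese numeral) → 4×1000 + 4×100 + 5×10 + 6 = 4456 (decimal)
Convert 0o11035 (octal) → 1×4096 + 1×512 + 3×8 + 5 = 4637 (decimal)
Compute 4456 + 4637 = 9093
Convert 9093 (decimal) → 9093 = 9×1000 + 9×10 + 3 → 九千零九十三 (Chinese numeral)
九千零九十三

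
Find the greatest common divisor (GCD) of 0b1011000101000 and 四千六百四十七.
Convert 0b1011000101000 (binary) → 4096 + 1024 + 512 + 32 + 8 = 5672 (decimal)
Convert 四千六百四十七 (Chinese numeral) → 4×1000 + 6×100 + 4×10 + 7 = 4647 (decimal)
Compute gcd(5672, 4647) = 1
1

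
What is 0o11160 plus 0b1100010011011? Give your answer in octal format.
Convert 0o11160 (octal) → 1×4096 + 1×512 + 1×64 + 6×8 = 4720 (decimal)
Convert 0b1100010011011 (binary) → 4096 + 2048 + 128 + 16 + 8 + 2 + 1 = 6299 (decimal)
Compute 4720 + 6299 = 11019
Convert 11019 (decimal) → 11019 = 2×4096 + 5×512 + 4×64 + 1×8 + 3 → 0o25413 (octal)
0o25413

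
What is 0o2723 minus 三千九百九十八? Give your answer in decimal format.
Convert 0o2723 (octal) → 2×512 + 7×64 + 2×8 + 3 = 1491 (decimal)
Convert 三千九百九十八 (Chinese numeral) → 3×1000 + 9×100 + 9×10 + 8 = 3998 (decimal)
Compute 1491 - 3998 = -2507
-2507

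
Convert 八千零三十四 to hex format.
Convert 八千零三十四 (Chinese numeral) → 8×1000 + 3×10 + 4 = 8034 (decimal)
Convert 8034 (decimal) → 8034 = 1×4096 + 15×256 + 6×16 + 2 → 0x1F62 (hexadecimal)
0x1F62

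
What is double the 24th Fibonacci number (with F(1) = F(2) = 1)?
The 24th Fibonacci number (with F(1) = F(2) = 1) = 46368
Compute 46368 × 2 = 92736
92736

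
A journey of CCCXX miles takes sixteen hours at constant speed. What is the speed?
Convert CCCXX (Roman numeral) → 100 + 100 + 100 + 10 + 10 = 320 (decimal)
Convert sixteen (English words) → 16 (decimal)
Compute 320 ÷ 16 = 20
20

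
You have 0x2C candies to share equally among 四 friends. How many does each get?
Convert 0x2C (hexadecimal) → 2×16 + 12 = 44 (decimal)
Convert 四 (Chinese numeral) → 4 (decimal)
Compute 44 ÷ 4 = 11
11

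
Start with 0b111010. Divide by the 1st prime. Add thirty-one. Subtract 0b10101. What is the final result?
Convert 0b111010 (binary) → 32 + 16 + 8 + 2 = 58 (decimal)
Start: 58
Convert the 1st prime (prime index) → 2 (decimal)
58 ÷ 2 = 29
Convert thirty-one (English words) → 31 (decimal)
29 + 31 = 60
Convert 0b10101 (binary) → 16 + 4 + 1 = 21 (decimal)
60 - 21 = 39
39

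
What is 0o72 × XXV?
Convert 0o72 (octal) → 7×8 + 2 = 58 (decimal)
Convert XXV (Roman numeral) → 10 + 10 + 5 = 25 (decimal)
Compute 58 × 25 = 1450
1450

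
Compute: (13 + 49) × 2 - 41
Parentheses first: 13 + 49 = 62
Multiply: 62 × 2 = 124
Subtract: 124 - 41 = 83
83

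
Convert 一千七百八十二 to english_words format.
Convert 一千七百八十二 (Chinese numeral) → 1×1000 + 7×100 + 8×10 + 2 = 1782 (decimal)
Convert 1782 (decimal) → 1782 = 1×1000 + 7×100 + 82 → one thousand seven hundred eighty-two (English words)
one thousand seven hundred eighty-two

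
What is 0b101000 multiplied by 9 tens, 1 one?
Convert 0b101000 (binary) → 32 + 8 = 40 (decimal)
Convert 9 tens, 1 one (place-value notation) → 9×10 + 1 = 91 (decimal)
Compute 40 × 91 = 3640
3640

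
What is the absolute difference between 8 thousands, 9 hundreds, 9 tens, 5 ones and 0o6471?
Convert 8 thousands, 9 hundreds, 9 tens, 5 ones (place-value notation) → 8×1000 + 9×100 + 9×10 + 5 = 8995 (decimal)
Convert 0o6471 (octal) → 6×512 + 4×64 + 7×8 + 1 = 3385 (decimal)
Compute |8995 - 3385| = 5610
5610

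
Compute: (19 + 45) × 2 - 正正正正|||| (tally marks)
Convert 正正正正|||| (tally marks) → 5 + 5 + 5 + 5 + 4 = 24 (decimal)
Expression in decimal: (19 + 45) × 2 - 24
Parentheses first: 19 + 45 = 64
Multiply: 64 × 2 = 128
Subtract: 128 - 24 = 104
104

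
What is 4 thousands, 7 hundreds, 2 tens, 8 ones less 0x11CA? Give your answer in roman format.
Convert 4 thousands, 7 hundreds, 2 tens, 8 ones (place-value notation) → 4×1000 + 7×100 + 2×10 + 8 = 4728 (decimal)
Convert 0x11CA (hexadecimal) → 1×4096 + 1×256 + 12×16 + 10 = 4554 (decimal)
Compute 4728 - 4554 = 174
Convert 174 (decimal) → 174 = 100 + 50 + 10 + 10 + 4 → CLXXIV (Roman numeral)
CLXXIV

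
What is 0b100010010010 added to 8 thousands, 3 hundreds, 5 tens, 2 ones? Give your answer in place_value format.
Convert 0b100010010010 (binary) → 2048 + 128 + 16 + 2 = 2194 (decimal)
Convert 8 thousands, 3 hundreds, 5 tens, 2 ones (place-value notation) → 8×1000 + 3×100 + 5×10 + 2 = 8352 (decimal)
Compute 2194 + 8352 = 10546
Convert 10546 (decimal) → 10546 = 10×1000 + 5×100 + 4×10 + 6 → 10 thousands, 5 hundreds, 4 tens, 6 ones (place-value notation)
10 thousands, 5 hundreds, 4 tens, 6 ones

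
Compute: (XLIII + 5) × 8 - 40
Convert XLIII (Roman numeral) → 40 + 1 + 1 + 1 = 43 (decimal)
Expression in decimal: (43 + 5) × 8 - 40
Parentheses first: 43 + 5 = 48
Multiply: 48 × 8 = 384
Subtract: 384 - 40 = 344
344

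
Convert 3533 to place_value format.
Convert 3533 (decimal) → 3533 = 3×1000 + 5×100 + 3×10 + 3 → 3 thousands, 5 hundreds, 3 tens, 3 ones (place-value notation)
3 thousands, 5 hundreds, 3 tens, 3 ones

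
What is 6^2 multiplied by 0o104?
Convert 6^2 (power) → 36 (decimal)
Convert 0o104 (octal) → 1×64 + 4 = 68 (decimal)
Compute 36 × 68 = 2448
2448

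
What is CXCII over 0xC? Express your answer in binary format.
Convert CXCII (Roman numeral) → 100 + 90 + 1 + 1 = 192 (decimal)
Convert 0xC (hexadecimal) → 12 (decimal)
Compute 192 ÷ 12 = 16
Convert 16 (decimal) → 0b10000 (binary)
0b10000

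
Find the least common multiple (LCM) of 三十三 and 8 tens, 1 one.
Convert 三十三 (Chinese numeral) → 3×10 + 3 = 33 (decimal)
Convert 8 tens, 1 one (place-value notation) → 8×10 + 1 = 81 (decimal)
Compute lcm(33, 81) = 891
891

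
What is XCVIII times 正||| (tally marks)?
Convert XCVIII (Roman numeral) → 90 + 5 + 1 + 1 + 1 = 98 (decimal)
Convert 正||| (tally marks) → 5 + 3 = 8 (decimal)
Compute 98 × 8 = 784
784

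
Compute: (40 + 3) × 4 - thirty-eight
Convert thirty-eight (English words) → 38 (decimal)
Expression in decimal: (40 + 3) × 4 - 38
Parentheses first: 40 + 3 = 43
Multiply: 43 × 4 = 172
Subtract: 172 - 38 = 134
134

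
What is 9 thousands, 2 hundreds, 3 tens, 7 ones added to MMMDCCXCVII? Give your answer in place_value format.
Convert 9 thousands, 2 hundreds, 3 tens, 7 ones (place-value notation) → 9×1000 + 2×100 + 3×10 + 7 = 9237 (decimal)
Convert MMMDCCXCVII (Roman numeral) → 1000 + 1000 + 1000 + 500 + 100 + 100 + 90 + 5 + 1 + 1 = 3797 (decimal)
Compute 9237 + 3797 = 13034
Convert 13034 (decimal) → 13034 = 13×1000 + 3×10 + 4 → 13 thousands, 3 tens, 4 ones (place-value notation)
13 thousands, 3 tens, 4 ones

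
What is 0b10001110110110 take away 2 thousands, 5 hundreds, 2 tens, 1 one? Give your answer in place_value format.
Convert 0b10001110110110 (binary) → 8192 + 512 + 256 + 128 + 32 + 16 + 4 + 2 = 9142 (decimal)
Convert 2 thousands, 5 hundreds, 2 tens, 1 one (place-value notation) → 2×1000 + 5×100 + 2×10 + 1 = 2521 (decimal)
Compute 9142 - 2521 = 6621
Convert 6621 (decimal) → 6621 = 6×1000 + 6×100 + 2×10 + 1 → 6 thousands, 6 hundreds, 2 tens, 1 one (place-value notation)
6 thousands, 6 hundreds, 2 tens, 1 one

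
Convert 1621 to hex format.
Convert 1621 (decimal) → 1621 = 6×256 + 5×16 + 5 → 0x655 (hexadecimal)
0x655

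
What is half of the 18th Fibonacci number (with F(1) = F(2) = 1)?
The 18th Fibonacci number (with F(1) = F(2) = 1) = 2584
Compute 2584 ÷ 2 = 1292
1292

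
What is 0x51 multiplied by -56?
Convert 0x51 (hexadecimal) → 5×16 + 1 = 81 (decimal)
Compute 81 × -56 = -4536
-4536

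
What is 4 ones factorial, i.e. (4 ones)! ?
Convert 4 ones (place-value notation) → 4 (decimal)
Compute 4! = 24
24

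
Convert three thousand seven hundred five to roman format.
Convert three thousand seven hundred five (English words) → 3×1000 + 7×100 + 5 = 3705 (decimal)
Convert 3705 (decimal) → 3705 = 1000 + 1000 + 1000 + 500 + 100 + 100 + 5 → MMMDCCV (Roman numeral)
MMMDCCV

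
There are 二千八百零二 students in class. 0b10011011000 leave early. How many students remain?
Convert 二千八百零二 (Chinese numeral) → 2×1000 + 8×100 + 2 = 2802 (decimal)
Convert 0b10011011000 (binary) → 1024 + 128 + 64 + 16 + 8 = 1240 (decimal)
Compute 2802 - 1240 = 1562
1562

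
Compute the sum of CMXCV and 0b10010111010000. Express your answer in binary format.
Convert CMXCV (Roman numeral) → 900 + 90 + 5 = 995 (decimal)
Convert 0b10010111010000 (binary) → 8192 + 1024 + 256 + 128 + 64 + 16 = 9680 (decimal)
Compute 995 + 9680 = 10675
Convert 10675 (decimal) → 10675 = 8192 + 2048 + 256 + 128 + 32 + 16 + 2 + 1 → 0b10100110110011 (binary)
0b10100110110011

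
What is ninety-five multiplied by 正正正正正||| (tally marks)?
Convert ninety-five (English words) → 95 (decimal)
Convert 正正正正正||| (tally marks) → 5 + 5 + 5 + 5 + 5 + 3 = 28 (decimal)
Compute 95 × 28 = 2660
2660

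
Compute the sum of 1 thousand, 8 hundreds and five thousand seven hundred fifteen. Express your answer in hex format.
Convert 1 thousand, 8 hundreds (place-value notation) → 1×1000 + 8×100 = 1800 (decimal)
Convert five thousand seven hundred fifteen (English words) → 5×1000 + 7×100 + 15 = 5715 (decimal)
Compute 1800 + 5715 = 7515
Convert 7515 (decimal) → 7515 = 1×4096 + 13×256 + 5×16 + 11 → 0x1D5B (hexadecimal)
0x1D5B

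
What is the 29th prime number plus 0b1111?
The 29th prime number = 109
Convert 0b1111 (binary) → 8 + 4 + 2 + 1 = 15 (decimal)
Compute 109 + 15 = 124
124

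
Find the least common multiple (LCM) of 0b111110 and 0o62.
Convert 0b111110 (binary) → 32 + 16 + 8 + 4 + 2 = 62 (decimal)
Convert 0o62 (octal) → 6×8 + 2 = 50 (decimal)
Compute lcm(62, 50) = 1550
1550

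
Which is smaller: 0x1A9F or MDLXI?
Convert 0x1A9F (hexadecimal) → 1×4096 + 10×256 + 9×16 + 15 = 6815 (decimal)
Convert MDLXI (Roman numeral) → 1000 + 500 + 50 + 10 + 1 = 1561 (decimal)
Compare 6815 vs 1561: smaller = 1561
1561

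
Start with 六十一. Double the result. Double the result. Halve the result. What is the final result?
Convert 六十一 (Chinese numeral) → 6×10 + 1 = 61 (decimal)
Start: 61
61 × 2 = 122
122 × 2 = 244
244 ÷ 2 = 122
122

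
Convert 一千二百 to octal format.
Convert 一千二百 (Chinese numeral) → 1×1000 + 2×100 = 1200 (decimal)
Convert 1200 (decimal) → 1200 = 2×512 + 2×64 + 6×8 → 0o2260 (octal)
0o2260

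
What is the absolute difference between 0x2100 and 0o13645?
Convert 0x2100 (hexadecimal) → 2×4096 + 1×256 = 8448 (decimal)
Convert 0o13645 (octal) → 1×4096 + 3×512 + 6×64 + 4×8 + 5 = 6053 (decimal)
Compute |8448 - 6053| = 2395
2395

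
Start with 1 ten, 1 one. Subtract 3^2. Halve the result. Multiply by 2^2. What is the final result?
Convert 1 ten, 1 one (place-value notation) → 1×10 + 1 = 11 (decimal)
Start: 11
Convert 3^2 (power) → 9 (decimal)
11 - 9 = 2
2 ÷ 2 = 1
Convert 2^2 (power) → 4 (decimal)
1 × 4 = 4
4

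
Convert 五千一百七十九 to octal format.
Convert 五千一百七十九 (Chinese numeral) → 5×1000 + 1×100 + 7×10 + 9 = 5179 (decimal)
Convert 5179 (decimal) → 5179 = 1×4096 + 2×512 + 7×8 + 3 → 0o12073 (octal)
0o12073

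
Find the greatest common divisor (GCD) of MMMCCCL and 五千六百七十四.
Convert MMMCCCL (Roman numeral) → 1000 + 1000 + 1000 + 100 + 100 + 100 + 50 = 3350 (decimal)
Convert 五千六百七十四 (Chinese numeral) → 5×1000 + 6×100 + 7×10 + 4 = 5674 (decimal)
Compute gcd(3350, 5674) = 2
2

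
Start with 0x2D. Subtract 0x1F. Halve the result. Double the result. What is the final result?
Convert 0x2D (hexadecimal) → 2×16 + 13 = 45 (decimal)
Start: 45
Convert 0x1F (hexadecimal) → 1×16 + 15 = 31 (decimal)
45 - 31 = 14
14 ÷ 2 = 7
7 × 2 = 14
14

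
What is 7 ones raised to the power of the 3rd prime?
Convert 7 ones (place-value notation) → 7 (decimal)
Convert the 3rd prime (prime index) → 5 (decimal)
Compute 7 ^ 5 = 16807
16807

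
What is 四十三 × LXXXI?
Convert 四十三 (Chinese numeral) → 4×10 + 3 = 43 (decimal)
Convert LXXXI (Roman numeral) → 50 + 10 + 10 + 10 + 1 = 81 (decimal)
Compute 43 × 81 = 3483
3483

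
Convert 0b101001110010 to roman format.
Convert 0b101001110010 (binary) → 2048 + 512 + 64 + 32 + 16 + 2 = 2674 (decimal)
Convert 2674 (decimal) → 2674 = 1000 + 1000 + 500 + 100 + 50 + 10 + 10 + 4 → MMDCLXXIV (Roman numeral)
MMDCLXXIV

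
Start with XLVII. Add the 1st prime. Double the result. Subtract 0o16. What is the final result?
Convert XLVII (Roman numeral) → 40 + 5 + 1 + 1 = 47 (decimal)
Start: 47
Convert the 1st prime (prime index) → 2 (decimal)
47 + 2 = 49
49 × 2 = 98
Convert 0o16 (octal) → 1×8 + 6 = 14 (decimal)
98 - 14 = 84
84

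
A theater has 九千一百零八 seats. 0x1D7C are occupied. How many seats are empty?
Convert 九千一百零八 (Chinese numeral) → 9×1000 + 1×100 + 8 = 9108 (decimal)
Convert 0x1D7C (hexadecimal) → 1×4096 + 13×256 + 7×16 + 12 = 7548 (decimal)
Compute 9108 - 7548 = 1560
1560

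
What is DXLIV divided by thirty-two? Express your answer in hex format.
Convert DXLIV (Roman numeral) → 500 + 40 + 4 = 544 (decimal)
Convert thirty-two (English words) → 32 (decimal)
Compute 544 ÷ 32 = 17
Convert 17 (decimal) → 17 = 1×16 + 1 → 0x11 (hexadecimal)
0x11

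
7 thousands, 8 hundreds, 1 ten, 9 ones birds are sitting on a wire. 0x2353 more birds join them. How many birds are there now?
Convert 7 thousands, 8 hundreds, 1 ten, 9 ones (place-value notation) → 7×1000 + 8×100 + 1×10 + 9 = 7819 (decimal)
Convert 0x2353 (hexadecimal) → 2×4096 + 3×256 + 5×16 + 3 = 9043 (decimal)
Compute 7819 + 9043 = 16862
16862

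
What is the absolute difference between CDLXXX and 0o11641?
Convert CDLXXX (Roman numeral) → 400 + 50 + 10 + 10 + 10 = 480 (decimal)
Convert 0o11641 (octal) → 1×4096 + 1×512 + 6×64 + 4×8 + 1 = 5025 (decimal)
Compute |480 - 5025| = 4545
4545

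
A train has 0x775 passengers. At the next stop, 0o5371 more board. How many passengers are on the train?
Convert 0x775 (hexadecimal) → 7×256 + 7×16 + 5 = 1909 (decimal)
Convert 0o5371 (octal) → 5×512 + 3×64 + 7×8 + 1 = 2809 (decimal)
Compute 1909 + 2809 = 4718
4718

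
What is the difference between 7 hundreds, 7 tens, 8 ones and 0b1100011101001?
Convert 7 hundreds, 7 tens, 8 ones (place-value notation) → 7×100 + 7×10 + 8 = 778 (decimal)
Convert 0b1100011101001 (binary) → 4096 + 2048 + 128 + 64 + 32 + 8 + 1 = 6377 (decimal)
Difference: |778 - 6377| = 5599
5599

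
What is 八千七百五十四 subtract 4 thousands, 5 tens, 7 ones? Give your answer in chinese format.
Convert 八千七百五十四 (Chinese numeral) → 8×1000 + 7×100 + 5×10 + 4 = 8754 (decimal)
Convert 4 thousands, 5 tens, 7 ones (place-value notation) → 4×1000 + 5×10 + 7 = 4057 (decimal)
Compute 8754 - 4057 = 4697
Convert 4697 (decimal) → 4697 = 4×1000 + 6×100 + 9×10 + 7 → 四千六百九十七 (Chinese numeral)
四千六百九十七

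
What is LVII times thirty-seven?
Convert LVII (Roman numeral) → 50 + 5 + 1 + 1 = 57 (decimal)
Convert thirty-seven (English words) → 37 (decimal)
Compute 57 × 37 = 2109
2109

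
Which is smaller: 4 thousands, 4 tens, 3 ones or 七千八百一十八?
Convert 4 thousands, 4 tens, 3 ones (place-value notation) → 4×1000 + 4×10 + 3 = 4043 (decimal)
Convert 七千八百一十八 (Chinese numeral) → 7×1000 + 8×100 + 1×10 + 8 = 7818 (decimal)
Compare 4043 vs 7818: smaller = 4043
4043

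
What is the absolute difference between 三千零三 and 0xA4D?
Convert 三千零三 (Chinese numeral) → 3×1000 + 3 = 3003 (decimal)
Convert 0xA4D (hexadecimal) → 10×256 + 4×16 + 13 = 2637 (decimal)
Compute |3003 - 2637| = 366
366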